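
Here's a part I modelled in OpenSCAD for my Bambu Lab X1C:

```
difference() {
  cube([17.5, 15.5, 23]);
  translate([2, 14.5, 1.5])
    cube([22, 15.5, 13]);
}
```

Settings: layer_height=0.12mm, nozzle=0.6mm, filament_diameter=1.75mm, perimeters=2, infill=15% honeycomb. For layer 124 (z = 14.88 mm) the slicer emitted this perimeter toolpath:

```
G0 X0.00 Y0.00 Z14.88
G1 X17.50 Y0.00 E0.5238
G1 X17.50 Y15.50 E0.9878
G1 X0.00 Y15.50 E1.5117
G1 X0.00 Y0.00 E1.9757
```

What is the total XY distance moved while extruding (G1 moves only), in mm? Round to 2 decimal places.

Sum the Euclidean lengths of each G1 segment: total = 66.00 mm.

66.00 mm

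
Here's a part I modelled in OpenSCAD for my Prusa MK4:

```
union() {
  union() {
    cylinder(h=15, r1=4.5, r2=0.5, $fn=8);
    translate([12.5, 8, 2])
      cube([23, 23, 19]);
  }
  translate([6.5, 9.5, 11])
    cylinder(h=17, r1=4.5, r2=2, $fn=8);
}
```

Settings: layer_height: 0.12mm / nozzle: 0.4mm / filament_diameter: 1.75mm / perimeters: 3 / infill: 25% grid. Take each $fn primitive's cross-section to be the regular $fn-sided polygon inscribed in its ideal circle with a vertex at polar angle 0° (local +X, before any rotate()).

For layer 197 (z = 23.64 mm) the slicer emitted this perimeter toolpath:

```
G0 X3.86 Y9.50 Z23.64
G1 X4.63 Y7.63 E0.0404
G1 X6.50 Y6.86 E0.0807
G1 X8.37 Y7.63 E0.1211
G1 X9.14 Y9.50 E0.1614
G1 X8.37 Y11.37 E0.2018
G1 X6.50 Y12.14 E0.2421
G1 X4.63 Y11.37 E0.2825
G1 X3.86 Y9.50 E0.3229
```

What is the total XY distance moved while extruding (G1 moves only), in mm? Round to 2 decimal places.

Sum the Euclidean lengths of each G1 segment: total = 16.18 mm.

16.18 mm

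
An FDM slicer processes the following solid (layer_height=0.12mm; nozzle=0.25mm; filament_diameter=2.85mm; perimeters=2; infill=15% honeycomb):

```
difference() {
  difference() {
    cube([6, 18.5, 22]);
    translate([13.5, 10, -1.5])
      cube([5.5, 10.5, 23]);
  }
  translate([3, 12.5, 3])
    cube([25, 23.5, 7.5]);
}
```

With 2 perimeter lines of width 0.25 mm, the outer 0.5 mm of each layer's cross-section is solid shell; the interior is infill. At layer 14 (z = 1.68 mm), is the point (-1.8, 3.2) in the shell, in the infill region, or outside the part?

outside

At z = 1.68 mm: the cube (footprint 6×18.5) is included at this height; the 5.5×10.5 cube at (13.5, 10) contributes its full rectangle; Taking the first minus the rest: starting from the 6×18.5 cube, the 5.5×10.5 cube at (13.5, 10) misses the remaining region (no effect) — 1 connected region; the cube at (3, 12.5) is absent (z outside [3, 10.5]); After the difference (first − rest): none of the subtracted shapes is present at this height, so that combined region is unchanged — 1 connected region. Overall, the cross-section is a single solid region. The nearest boundary edge runs (0.00, 0.00)→(0.00, 18.50); distance from the point to it = 1.80 mm. The point is not inside any of the regions above, so it lies outside the cross-section (1.80 mm from the nearest boundary).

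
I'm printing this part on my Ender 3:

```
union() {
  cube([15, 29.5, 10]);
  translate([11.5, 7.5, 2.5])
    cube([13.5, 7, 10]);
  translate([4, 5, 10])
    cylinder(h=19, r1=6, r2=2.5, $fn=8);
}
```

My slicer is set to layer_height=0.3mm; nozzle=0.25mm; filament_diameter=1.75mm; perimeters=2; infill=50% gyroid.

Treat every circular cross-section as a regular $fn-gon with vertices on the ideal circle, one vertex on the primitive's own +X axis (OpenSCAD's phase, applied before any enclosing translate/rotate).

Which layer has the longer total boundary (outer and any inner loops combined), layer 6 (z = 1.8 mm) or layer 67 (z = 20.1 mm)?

Layer 6 (z = 1.8): the 15×29.5 cube contributes its full rectangle (perimeter 89.00 mm); the cube at (11.5, 7.5) does not reach this height (z outside [2.5, 12.5]); the cone at (4, 5) does not reach this height (z outside [10, 29]); Combining (union): only the 15×29.5 cube is present, so the union is just that shape — boundary = 89.00 mm. So its perimeter = 89.00 mm. Layer 67 (z = 20.1): the cube does not reach this height (z outside [0, 10]); the cube at (11.5, 7.5) does not reach this height (z outside [2.5, 12.5]); the cone at (4, 5) (r1=6→r2=2.5) has section circumradius 4.139 here — a regular 8-gon (perimeter = 2·8·4.139·sin(180°/8) = 25.35 mm); Combining (union): only the cone at (4, 5) is present, so the union is just that shape — boundary = 25.35 mm. So its perimeter = 25.35 mm. Layer 6 is larger (89.00 vs 25.35 mm).

layer 6 (z = 1.8 mm)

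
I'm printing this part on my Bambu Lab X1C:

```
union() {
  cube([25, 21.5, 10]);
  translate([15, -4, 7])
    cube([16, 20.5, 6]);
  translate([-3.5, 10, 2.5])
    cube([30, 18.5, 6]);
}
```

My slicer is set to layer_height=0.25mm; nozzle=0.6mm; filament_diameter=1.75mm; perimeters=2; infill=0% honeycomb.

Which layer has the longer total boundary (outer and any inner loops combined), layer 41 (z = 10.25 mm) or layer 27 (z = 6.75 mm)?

Layer 41 (z = 10.25): the cube is absent (z outside [0, 10]); the cube at (15, -4) (footprint 16×20.5) is included at this height (perimeter 73.00 mm); the cube at (-3.5, 10) does not reach this height (z outside [2.5, 8.5]); Combining (union): only the 16×20.5 cube at (15, -4) is present, so the union is just that shape — boundary = 73.00 mm. So its perimeter = 73.00 mm. Layer 27 (z = 6.75): the cube (footprint 25×21.5) is included at this height (perimeter 93.00 mm); the cube at (15, -4) is absent (z outside [7, 13]); the cube at (-3.5, 10) is present — its section is the full 30×18.5 rectangle (perimeter 97.00 mm); Taking the union: the regions partially overlap (shared area 287.50 mm²), so the edge portions inside another operand are dropped and the merged outline is re-measured after clipping — boundary = 117.00 mm. So its perimeter = 117.00 mm. Layer 27 is larger (117.00 vs 73.00 mm).

layer 27 (z = 6.75 mm)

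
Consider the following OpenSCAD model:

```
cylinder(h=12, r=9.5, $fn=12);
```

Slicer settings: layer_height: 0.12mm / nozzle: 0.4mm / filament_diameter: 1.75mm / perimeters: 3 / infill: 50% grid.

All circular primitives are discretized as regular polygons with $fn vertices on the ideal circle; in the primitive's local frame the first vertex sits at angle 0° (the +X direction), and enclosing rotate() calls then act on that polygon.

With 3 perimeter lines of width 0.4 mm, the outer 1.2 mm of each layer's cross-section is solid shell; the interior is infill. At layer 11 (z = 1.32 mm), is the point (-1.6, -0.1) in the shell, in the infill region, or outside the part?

infill

At z = 1.32 mm: the r=9.5 cylinder contributes a regular 12-gon of circumradius 9.5. Overall, the cross-section is a single solid region. The nearest boundary edge runs (-9.50, 0.00)→(-8.23, -4.75); distance from the point to it = 7.60 mm. The point is inside the cross-section and 7.60 mm from the nearest boundary — more than the 1.2 mm shell width (3 × 0.4), so it's in the infill interior.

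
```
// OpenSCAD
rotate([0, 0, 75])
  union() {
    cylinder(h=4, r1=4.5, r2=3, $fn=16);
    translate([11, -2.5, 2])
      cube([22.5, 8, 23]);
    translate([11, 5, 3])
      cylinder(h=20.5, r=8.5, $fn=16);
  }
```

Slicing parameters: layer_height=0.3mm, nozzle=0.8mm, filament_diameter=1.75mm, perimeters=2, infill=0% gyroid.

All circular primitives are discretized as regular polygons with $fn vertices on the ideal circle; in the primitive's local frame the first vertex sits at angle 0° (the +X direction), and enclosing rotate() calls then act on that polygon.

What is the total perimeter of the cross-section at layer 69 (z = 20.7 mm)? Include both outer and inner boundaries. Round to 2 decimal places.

At z = 20.7 mm: the cone is absent (z outside [0, 4]); the cube at (11, -2.5) is present — its section is the full 22.5×8 rectangle (perimeter 61.00 mm); the r=8.5 cylinder at (11, 5) gives a regular 16-gon of circumradius 8.5 (constant along its height) (perimeter = 2·16·8.500·sin(180°/16) = 53.06 mm); Merging all regions: the regions partially overlap (shared area 57.23 mm²), so the edge portions inside another operand are dropped and the merged outline is re-measured after clipping — boundary = 84.06 mm; (whole slice rotated 75° about Z — lengths, areas and connectivity unchanged). Overall, the cross-section is a single solid region. Total boundary length (outer) = 84.06 mm.

84.06 mm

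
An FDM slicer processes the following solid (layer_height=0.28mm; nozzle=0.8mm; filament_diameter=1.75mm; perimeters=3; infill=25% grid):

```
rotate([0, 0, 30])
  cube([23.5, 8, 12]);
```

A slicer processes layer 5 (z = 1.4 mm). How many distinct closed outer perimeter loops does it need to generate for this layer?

1

At z = 1.4 mm: the 23.5×8 cube contributes its full rectangle; (rotated 30° about Z; rotation is an isometry so areas/perimeters/island counts are preserved). The result has 1 disconnected region.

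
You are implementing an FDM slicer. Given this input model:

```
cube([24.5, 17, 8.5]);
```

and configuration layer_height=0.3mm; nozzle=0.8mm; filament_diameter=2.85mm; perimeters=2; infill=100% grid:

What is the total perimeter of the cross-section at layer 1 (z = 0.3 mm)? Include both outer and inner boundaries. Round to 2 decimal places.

At z = 0.3 mm: the cube is present — its section is the full 24.5×17 rectangle (perimeter 83.00 mm). Overall, the cross-section is a single solid region. Total boundary length (outer) = 83.00 mm.

83.00 mm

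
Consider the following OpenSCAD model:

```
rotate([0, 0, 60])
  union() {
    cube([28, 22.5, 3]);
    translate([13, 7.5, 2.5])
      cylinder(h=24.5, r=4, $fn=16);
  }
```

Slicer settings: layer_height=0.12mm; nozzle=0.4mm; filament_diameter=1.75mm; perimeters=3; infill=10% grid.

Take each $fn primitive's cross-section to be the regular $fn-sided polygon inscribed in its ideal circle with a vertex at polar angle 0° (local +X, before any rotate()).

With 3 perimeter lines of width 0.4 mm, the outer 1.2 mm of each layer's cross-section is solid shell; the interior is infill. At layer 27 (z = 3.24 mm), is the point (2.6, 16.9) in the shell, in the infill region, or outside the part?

At z = 3.24 mm: the cube is absent (z outside [0, 3]); the r=4 cylinder at (13, 7.5) gives a regular 16-gon of circumradius 4 (constant along its height); Merging all regions: only the r=4 cylinder at (13, 7.5) is present, so the union is just that shape — 1 connected region; (whole slice rotated 60° about Z — lengths, areas and connectivity unchanged). Overall, the cross-section is a single solid region. Undo the 60° rotation: the query point maps to (15.936, 6.198) in the un-rotated model frame. The nearest boundary edge runs (15.83, 4.67)→(16.70, 5.97); distance from the point to it = 0.76 mm. The point is inside the cross-section, 0.76 mm from the nearest boundary — within the 1.2 mm shell band (3 × 0.4).

shell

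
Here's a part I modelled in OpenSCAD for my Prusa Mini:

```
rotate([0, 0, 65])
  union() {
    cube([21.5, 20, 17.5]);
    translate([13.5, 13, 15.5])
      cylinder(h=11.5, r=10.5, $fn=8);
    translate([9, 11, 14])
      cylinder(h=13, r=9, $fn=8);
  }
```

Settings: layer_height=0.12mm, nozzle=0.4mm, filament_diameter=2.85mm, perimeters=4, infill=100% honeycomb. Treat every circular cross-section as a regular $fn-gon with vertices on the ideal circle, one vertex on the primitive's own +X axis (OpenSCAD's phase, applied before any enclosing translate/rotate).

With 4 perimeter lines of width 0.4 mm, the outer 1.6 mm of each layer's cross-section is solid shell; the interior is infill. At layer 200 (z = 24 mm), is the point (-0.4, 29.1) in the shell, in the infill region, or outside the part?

At z = 24 mm: the cube does not reach this height (z outside [0, 17.5]); the r=10.5 cylinder at (13.5, 13) gives a regular 8-gon of circumradius 10.5 (constant along its height); the r=9 cylinder at (9, 11) gives a regular 8-gon of circumradius 9 (constant along its height); Merging all regions: the regions partially overlap (shared area 175.53 mm²), so overlapping operands fuse into one piece — 1 connected region; (whole slice rotated 65° about Z — lengths, areas and connectivity unchanged). Overall, the cross-section is a single solid region. Undo the 65° rotation: the query point maps to (26.205, 12.661) in the un-rotated model frame. The nearest boundary edge runs (20.92, 20.42)→(24.00, 13.00); distance from the point to it = 2.23 mm. The point is not inside any of the regions above, so it lies outside the cross-section (2.23 mm from the nearest boundary).

outside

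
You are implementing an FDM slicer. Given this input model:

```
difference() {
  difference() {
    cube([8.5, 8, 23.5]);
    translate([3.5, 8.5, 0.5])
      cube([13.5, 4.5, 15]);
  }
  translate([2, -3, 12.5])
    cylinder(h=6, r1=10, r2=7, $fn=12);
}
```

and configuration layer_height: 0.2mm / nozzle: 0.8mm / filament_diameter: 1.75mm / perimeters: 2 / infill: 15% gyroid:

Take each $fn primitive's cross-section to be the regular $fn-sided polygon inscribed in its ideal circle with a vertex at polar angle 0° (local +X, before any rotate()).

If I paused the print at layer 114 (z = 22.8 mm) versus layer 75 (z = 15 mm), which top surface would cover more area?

layer 114 (z = 22.8 mm)

Layer 114 (z = 22.8): the cube is present — its section is the full 8.5×8 rectangle (area 68.00 mm²); the cube at (3.5, 8.5) does not reach this height (z outside [0.5, 15.5]); Taking the first minus the rest: none of the subtracted shapes is present at this height, so the 8.5×8 cube is unchanged — area = 68.00 mm²; the cone at (2, -3) does not reach this height (z outside [12.5, 18.5]); After the difference (first − rest): none of the subtracted shapes is present at this height, so the result so far is unchanged — area = 68.00 mm². So its area = 68.00 mm². Layer 75 (z = 15): the 8.5×8 cube contributes its full rectangle (area 68.00 mm²); the cube at (3.5, 8.5) is present — its section is the full 13.5×4.5 rectangle (area 60.75 mm²); Taking the first minus the rest: starting from the 8.5×8 cube (68.00 mm²), the 13.5×4.5 cube at (3.5, 8.5) misses the remaining region (no effect) — area = 68.00 mm²; the cone at (2, -3) contributes a regular 12-gon of circumradius 8.750 (interpolated between r1=10 and r2=7 at t=0.417) (area = (12/2)·8.750²·sin(360°/12) = 229.69 mm²); Taking the first minus the rest: starting from that combined region (68.00 mm²), the cone at (2, -3) partially overlaps it — only the 41.03 mm² overlap (of its 229.69 mm²) is removed, clipping the outline — area = 26.97 mm². So its area = 26.97 mm². Layer 114 is larger (68.00 vs 26.97 mm²).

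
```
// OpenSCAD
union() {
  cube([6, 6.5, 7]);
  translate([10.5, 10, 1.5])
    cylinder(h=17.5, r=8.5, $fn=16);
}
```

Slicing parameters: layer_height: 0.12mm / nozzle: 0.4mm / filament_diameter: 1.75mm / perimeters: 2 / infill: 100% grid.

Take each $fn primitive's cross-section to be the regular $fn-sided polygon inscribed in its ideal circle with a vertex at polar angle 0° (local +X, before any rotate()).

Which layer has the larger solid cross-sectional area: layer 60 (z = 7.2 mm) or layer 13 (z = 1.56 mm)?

layer 13 (z = 1.56 mm)

Layer 60 (z = 7.2): the cube is not intersected at this z (z outside [0, 7]); the r=8.5 cylinder at (10.5, 10) contributes a regular 16-gon of circumradius 8.5 (area = (16/2)·8.500²·sin(360°/16) = 221.19 mm²); Combining (union): only the r=8.5 cylinder at (10.5, 10) is present, so the union is just that shape — area = 221.19 mm². So its area = 221.19 mm². Layer 13 (z = 1.56): the 6×6.5 cube contributes its full rectangle (area 39.00 mm²); the cylinder at (10.5, 10): section is a regular 16-gon, circumradius r=8.5 (area = (16/2)·8.500²·sin(360°/16) = 221.19 mm²); Merging all regions: the regions partially overlap — summed areas 260.19 mm² minus the doubly-counted overlap 6.66 mm² gives 253.53 mm² — area = 253.53 mm². So its area = 253.53 mm². Layer 13 is larger (253.53 vs 221.19 mm²).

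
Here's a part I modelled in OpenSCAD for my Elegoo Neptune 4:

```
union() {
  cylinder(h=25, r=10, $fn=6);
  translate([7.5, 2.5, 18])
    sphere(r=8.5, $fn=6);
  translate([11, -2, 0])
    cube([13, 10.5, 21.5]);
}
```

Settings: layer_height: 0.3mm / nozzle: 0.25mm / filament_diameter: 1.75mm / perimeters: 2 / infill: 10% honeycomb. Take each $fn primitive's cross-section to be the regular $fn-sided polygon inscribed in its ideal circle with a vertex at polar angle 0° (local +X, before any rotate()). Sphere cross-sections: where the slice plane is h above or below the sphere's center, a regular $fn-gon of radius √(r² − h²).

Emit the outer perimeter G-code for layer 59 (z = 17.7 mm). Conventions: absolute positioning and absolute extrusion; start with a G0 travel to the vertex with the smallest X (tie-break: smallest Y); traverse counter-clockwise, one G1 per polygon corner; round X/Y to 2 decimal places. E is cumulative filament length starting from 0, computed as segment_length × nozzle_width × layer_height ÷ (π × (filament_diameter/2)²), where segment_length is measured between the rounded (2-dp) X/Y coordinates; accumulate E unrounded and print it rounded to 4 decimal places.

G0 X-10.00 Y0.00 Z17.70
G1 X-5.00 Y-8.66 E0.3118
G1 X5.00 Y-8.66 E0.6236
G1 X7.20 Y-4.86 E0.7605
G1 X11.75 Y-4.86 E0.9024
G1 X13.40 Y-2.00 E1.0054
G1 X24.00 Y-2.00 E1.3359
G1 X24.00 Y8.50 E1.6633
G1 X12.53 Y8.50 E2.0209
G1 X11.75 Y9.86 E2.0698
G1 X3.25 Y9.86 E2.3349
G1 X2.56 Y8.66 E2.3780
G1 X-5.00 Y8.66 E2.6138
G1 X-10.00 Y0.00 E2.9256

At z = 17.7 mm: the cylinder: section is a regular 6-gon, circumradius r=10; the sphere at (7.5, 2.5): section is a regular 6-gon, circumradius = √(r²−h²) = √(8.5²−0.3²) = 8.495; the 13×10.5 cube at (11, -2) contributes its full rectangle; Combining (union): the regions partially overlap (shared area 129.78 mm²), so overlapping operands fuse into one piece — 1 connected region. The outline is a single polygon with 13 vertices. Extrusion per mm of travel: 0.25 × 0.3 / (π × 0.875²) = 0.031181. Accumulating E over each segment gives final E = 2.9256.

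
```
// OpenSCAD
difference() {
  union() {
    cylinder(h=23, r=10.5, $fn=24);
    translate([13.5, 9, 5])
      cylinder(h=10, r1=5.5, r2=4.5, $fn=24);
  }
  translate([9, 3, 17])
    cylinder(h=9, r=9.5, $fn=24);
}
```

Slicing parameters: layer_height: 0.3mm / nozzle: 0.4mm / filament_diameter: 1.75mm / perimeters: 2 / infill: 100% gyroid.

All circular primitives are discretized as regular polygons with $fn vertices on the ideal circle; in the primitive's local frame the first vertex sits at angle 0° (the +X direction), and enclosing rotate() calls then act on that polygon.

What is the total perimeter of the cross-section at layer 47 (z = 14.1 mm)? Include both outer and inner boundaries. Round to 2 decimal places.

94.54 mm

At z = 14.1 mm: the cylinder: section is a regular 24-gon, circumradius r=10.5 (perimeter = 2·24·10.500·sin(180°/24) = 65.79 mm); the cone at (13.5, 9) (r1=5.5→r2=4.5) has section circumradius 4.590 here — a regular 24-gon (perimeter = 2·24·4.590·sin(180°/24) = 28.76 mm); Taking the union: the 2 present regions are separate (no shared area or edge), so areas and boundary lengths simply add and each stays a separate island — boundary = 94.54 mm; the cylinder at (9, 3) is absent (z outside [17, 26]); Subtracting the remaining from the first: none of the subtracted shapes is present at this height, so that combined region is unchanged — boundary = 94.54 mm. Overall, the cross-section has 2 separate islands. Total boundary length (outer) = 94.54 mm.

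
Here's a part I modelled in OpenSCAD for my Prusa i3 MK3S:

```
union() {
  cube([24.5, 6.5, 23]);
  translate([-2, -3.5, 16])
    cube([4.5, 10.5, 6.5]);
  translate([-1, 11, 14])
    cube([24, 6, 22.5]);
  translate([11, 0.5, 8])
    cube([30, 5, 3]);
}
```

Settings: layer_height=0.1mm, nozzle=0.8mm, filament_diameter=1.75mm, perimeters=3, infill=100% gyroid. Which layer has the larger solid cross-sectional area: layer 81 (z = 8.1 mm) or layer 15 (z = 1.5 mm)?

Layer 81 (z = 8.1): the 24.5×6.5 cube contributes its full rectangle (area 159.25 mm²); the cube at (-2, -3.5) is absent (z outside [16, 22.5]); the cube at (-1, 11) does not reach this height (z outside [14, 36.5]); the 30×5 cube at (11, 0.5) contributes its full rectangle (area 150.00 mm²); Merging all regions: the regions partially overlap — summed areas 309.25 mm² minus the doubly-counted overlap 67.50 mm² gives 241.75 mm² — area = 241.75 mm². So its area = 241.75 mm². Layer 15 (z = 1.5): the 24.5×6.5 cube contributes its full rectangle (area 159.25 mm²); the cube at (-2, -3.5) is absent (z outside [16, 22.5]); the cube at (-1, 11) does not reach this height (z outside [14, 36.5]); the cube at (11, 0.5) does not reach this height (z outside [8, 11]); Taking the union: only the 24.5×6.5 cube is present, so the union is just that shape — area = 159.25 mm². So its area = 159.25 mm². Layer 81 is larger (241.75 vs 159.25 mm²).

layer 81 (z = 8.1 mm)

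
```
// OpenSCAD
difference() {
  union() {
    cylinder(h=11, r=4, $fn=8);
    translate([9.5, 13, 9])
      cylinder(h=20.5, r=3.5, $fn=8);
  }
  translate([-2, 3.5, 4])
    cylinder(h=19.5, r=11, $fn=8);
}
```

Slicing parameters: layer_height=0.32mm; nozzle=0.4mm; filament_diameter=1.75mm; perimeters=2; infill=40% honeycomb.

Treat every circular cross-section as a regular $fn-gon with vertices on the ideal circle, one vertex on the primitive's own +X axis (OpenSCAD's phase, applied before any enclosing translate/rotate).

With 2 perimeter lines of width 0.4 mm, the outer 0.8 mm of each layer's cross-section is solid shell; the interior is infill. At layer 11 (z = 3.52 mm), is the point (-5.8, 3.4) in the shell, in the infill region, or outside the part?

At z = 3.52 mm: the cylinder: section is a regular 8-gon, circumradius r=4; the cylinder at (9.5, 13) does not reach this height (z outside [9, 29.5]); Taking the union: only the r=4 cylinder is present, so the union is just that shape — 1 connected region; the cylinder at (-2, 3.5) does not reach this height (z outside [4, 23.5]); After the difference (first − rest): none of the subtracted shapes is present at this height, so the result so far is unchanged — 1 connected region. Overall, the cross-section is a single solid region. The nearest boundary edge runs (-2.83, 2.83)→(-4.00, 0.00); distance from the point to it = 2.96 mm. The point is not inside any of the regions above, so it lies outside the cross-section (2.96 mm from the nearest boundary).

outside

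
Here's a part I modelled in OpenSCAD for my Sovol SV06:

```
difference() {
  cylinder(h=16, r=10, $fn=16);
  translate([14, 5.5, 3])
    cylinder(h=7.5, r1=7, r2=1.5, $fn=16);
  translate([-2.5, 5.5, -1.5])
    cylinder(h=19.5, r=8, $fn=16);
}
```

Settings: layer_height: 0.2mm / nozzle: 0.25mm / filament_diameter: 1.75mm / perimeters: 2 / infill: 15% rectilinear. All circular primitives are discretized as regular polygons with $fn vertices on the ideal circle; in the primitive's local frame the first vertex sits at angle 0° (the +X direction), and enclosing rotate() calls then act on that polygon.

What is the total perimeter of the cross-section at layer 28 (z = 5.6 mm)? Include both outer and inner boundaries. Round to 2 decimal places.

68.08 mm

At z = 5.6 mm: the cylinder: section is a regular 16-gon, circumradius r=10 (perimeter = 2·16·10.000·sin(180°/16) = 62.43 mm); the cone at (14, 5.5) contributes a regular 16-gon of circumradius 5.093 (interpolated between r1=7 and r2=1.5 at t=0.347) (perimeter = 2·16·5.093·sin(180°/16) = 31.80 mm); the r=8 cylinder at (-2.5, 5.5) contributes a regular 16-gon of circumradius 8 (perimeter = 2·16·8.000·sin(180°/16) = 49.94 mm); Subtracting the remaining from the first: starting from the r=10 cylinder, the cone at (14, 5.5) misses the remaining region (no effect); the r=8 cylinder at (-2.5, 5.5) partially overlaps it — only the 139.71 mm² overlap (of its 195.93 mm²) is removed, clipping the outline — boundary = 68.08 mm. Overall, the cross-section is a single solid region. Total boundary length (outer) = 68.08 mm.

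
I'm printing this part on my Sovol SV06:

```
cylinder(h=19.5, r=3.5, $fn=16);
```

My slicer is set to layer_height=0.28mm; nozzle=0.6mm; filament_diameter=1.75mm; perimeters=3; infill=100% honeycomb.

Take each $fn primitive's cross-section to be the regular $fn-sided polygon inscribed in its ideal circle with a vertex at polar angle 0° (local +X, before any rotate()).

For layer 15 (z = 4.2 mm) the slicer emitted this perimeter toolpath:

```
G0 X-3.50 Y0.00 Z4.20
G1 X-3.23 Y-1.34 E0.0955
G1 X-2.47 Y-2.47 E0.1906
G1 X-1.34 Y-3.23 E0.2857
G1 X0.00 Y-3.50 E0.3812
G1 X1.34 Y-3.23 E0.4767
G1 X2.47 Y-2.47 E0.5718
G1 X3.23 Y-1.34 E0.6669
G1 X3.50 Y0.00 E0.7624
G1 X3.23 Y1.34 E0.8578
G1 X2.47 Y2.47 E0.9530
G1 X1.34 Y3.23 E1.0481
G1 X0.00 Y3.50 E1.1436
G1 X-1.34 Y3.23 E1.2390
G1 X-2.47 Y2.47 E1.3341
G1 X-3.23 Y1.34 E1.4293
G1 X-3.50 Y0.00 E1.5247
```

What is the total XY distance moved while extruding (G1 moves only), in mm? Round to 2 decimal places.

Sum the Euclidean lengths of each G1 segment: total = 21.83 mm.

21.83 mm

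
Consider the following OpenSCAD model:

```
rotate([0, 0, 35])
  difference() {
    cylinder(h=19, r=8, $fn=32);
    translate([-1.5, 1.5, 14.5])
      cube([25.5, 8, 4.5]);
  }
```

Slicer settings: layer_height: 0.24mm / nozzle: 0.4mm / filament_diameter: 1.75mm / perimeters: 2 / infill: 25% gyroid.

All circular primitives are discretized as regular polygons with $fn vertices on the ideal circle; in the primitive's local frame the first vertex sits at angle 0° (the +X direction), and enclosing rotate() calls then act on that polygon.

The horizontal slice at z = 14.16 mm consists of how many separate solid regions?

At z = 14.16 mm: the cylinder: section is a regular 32-gon, circumradius r=8; the cube at (-1.5, 1.5) is not intersected at this z (z outside [14.5, 19]); After the difference (first − rest): none of the subtracted shapes is present at this height, so the r=8 cylinder is unchanged — 1 connected region; (whole slice rotated 35° about Z — lengths, areas and connectivity unchanged). The result has 1 disconnected region.

1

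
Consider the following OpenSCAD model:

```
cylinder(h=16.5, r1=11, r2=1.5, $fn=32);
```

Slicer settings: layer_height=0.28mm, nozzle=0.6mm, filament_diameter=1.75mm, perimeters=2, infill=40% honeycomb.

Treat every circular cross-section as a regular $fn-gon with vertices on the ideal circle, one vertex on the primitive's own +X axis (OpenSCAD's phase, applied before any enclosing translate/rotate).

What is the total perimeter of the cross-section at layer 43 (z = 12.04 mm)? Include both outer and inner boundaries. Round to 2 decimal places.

At z = 12.04 mm: the cone (r1=11→r2=1.5) has section circumradius 4.068 here — a regular 32-gon (perimeter = 2·32·4.068·sin(180°/32) = 25.52 mm). Overall, the cross-section is a single solid region. Total boundary length (outer) = 25.52 mm.

25.52 mm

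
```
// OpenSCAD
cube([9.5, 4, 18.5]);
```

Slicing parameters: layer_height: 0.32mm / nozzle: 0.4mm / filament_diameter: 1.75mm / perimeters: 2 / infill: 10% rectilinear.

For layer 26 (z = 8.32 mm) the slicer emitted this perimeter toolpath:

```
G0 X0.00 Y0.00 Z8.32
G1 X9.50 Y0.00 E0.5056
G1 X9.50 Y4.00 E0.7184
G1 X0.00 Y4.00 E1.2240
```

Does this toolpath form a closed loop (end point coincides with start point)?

Start point (G0): (0.00, 0.00). End point (last G1): the path does not return to the start — open.

no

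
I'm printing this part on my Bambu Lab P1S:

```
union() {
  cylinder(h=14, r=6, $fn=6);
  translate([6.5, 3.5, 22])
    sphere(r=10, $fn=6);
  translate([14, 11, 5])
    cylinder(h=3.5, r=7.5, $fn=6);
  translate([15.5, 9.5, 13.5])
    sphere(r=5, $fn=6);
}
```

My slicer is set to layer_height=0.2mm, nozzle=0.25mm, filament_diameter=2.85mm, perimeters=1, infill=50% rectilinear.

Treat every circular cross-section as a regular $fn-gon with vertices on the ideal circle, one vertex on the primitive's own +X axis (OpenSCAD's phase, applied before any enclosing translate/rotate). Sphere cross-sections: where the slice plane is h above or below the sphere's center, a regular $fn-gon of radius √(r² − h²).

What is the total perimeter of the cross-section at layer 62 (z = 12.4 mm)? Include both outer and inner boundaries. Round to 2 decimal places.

At z = 12.4 mm: the cylinder: section is a regular 6-gon, circumradius r=6 (perimeter = 2·6·6.000·sin(180°/6) = 36.00 mm); the r=10 sphere at (6.5, 3.5) contributes a regular 6-gon of circumradius √(10²−9.6²) = 2.800 (perimeter = 2·6·2.800·sin(180°/6) = 16.80 mm); the cylinder at (14, 11) does not reach this height (z outside [5, 8.5]); the r=5 sphere at (15.5, 9.5) contributes a regular 6-gon of circumradius √(5²−1.1²) = 4.877 (perimeter = 2·6·4.877·sin(180°/6) = 29.26 mm); Merging all regions: the regions partially overlap (shared area 0.71 mm²), so the edge portions inside another operand are dropped and the merged outline is re-measured after clipping — boundary = 75.63 mm. Overall, the cross-section has 2 separate islands. Total boundary length (outer) = 75.63 mm.

75.63 mm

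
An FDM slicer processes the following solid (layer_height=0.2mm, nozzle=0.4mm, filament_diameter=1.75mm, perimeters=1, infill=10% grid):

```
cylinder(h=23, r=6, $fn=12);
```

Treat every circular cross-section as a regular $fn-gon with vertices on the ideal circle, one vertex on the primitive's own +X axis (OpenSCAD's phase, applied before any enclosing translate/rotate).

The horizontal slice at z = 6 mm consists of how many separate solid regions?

1

At z = 6 mm: the r=6 cylinder gives a regular 12-gon of circumradius 6 (constant along its height). The result has 1 disconnected region.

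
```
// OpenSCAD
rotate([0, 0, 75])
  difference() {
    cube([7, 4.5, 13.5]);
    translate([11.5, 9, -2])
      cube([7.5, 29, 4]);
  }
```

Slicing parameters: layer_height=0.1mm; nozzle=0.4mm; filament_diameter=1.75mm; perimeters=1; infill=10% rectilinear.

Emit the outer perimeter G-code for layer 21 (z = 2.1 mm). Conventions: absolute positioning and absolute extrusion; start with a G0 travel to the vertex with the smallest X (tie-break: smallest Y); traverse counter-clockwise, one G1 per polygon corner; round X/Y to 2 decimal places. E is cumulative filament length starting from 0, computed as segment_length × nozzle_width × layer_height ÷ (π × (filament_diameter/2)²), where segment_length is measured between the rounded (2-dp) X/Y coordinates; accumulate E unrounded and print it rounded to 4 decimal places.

G0 X-4.35 Y1.16 Z2.10
G1 X0.00 Y0.00 E0.0749
G1 X1.81 Y6.76 E0.1912
G1 X-2.53 Y7.93 E0.2660
G1 X-4.35 Y1.16 E0.3826

At z = 2.1 mm: the cube (footprint 7×4.5) is included at this height; the cube at (11.5, 9) does not reach this height (z outside [-2, 2]); Subtracting the remaining from the first: none of the subtracted shapes is present at this height, so the 7×4.5 cube is unchanged — 1 connected region; (rotated 75° about Z; rotation is an isometry so areas/perimeters/island counts are preserved). The outline is a single polygon with 4 vertices. Extrusion per mm of travel: 0.4 × 0.1 / (π × 0.875²) = 0.016630. Accumulating E over each segment gives final E = 0.3826.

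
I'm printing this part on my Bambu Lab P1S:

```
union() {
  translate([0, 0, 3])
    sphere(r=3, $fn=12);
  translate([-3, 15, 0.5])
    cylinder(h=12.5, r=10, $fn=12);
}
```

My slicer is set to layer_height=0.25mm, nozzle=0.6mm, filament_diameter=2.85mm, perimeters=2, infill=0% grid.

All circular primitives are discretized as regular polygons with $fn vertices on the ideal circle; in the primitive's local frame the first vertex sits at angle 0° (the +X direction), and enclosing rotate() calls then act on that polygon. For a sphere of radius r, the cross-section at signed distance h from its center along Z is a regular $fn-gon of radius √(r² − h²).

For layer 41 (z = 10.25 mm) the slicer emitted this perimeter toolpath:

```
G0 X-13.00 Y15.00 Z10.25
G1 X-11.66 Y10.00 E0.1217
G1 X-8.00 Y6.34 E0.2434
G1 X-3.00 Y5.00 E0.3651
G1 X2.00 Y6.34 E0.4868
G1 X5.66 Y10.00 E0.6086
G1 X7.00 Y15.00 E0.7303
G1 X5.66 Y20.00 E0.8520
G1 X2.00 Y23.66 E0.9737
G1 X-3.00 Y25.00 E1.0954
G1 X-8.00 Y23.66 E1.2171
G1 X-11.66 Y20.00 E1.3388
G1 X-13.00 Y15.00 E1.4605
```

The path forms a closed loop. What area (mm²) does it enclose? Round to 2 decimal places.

299.99 mm²

Apply the shoelace formula to the sequence of (X, Y) vertices; enclosed area = 299.99 mm².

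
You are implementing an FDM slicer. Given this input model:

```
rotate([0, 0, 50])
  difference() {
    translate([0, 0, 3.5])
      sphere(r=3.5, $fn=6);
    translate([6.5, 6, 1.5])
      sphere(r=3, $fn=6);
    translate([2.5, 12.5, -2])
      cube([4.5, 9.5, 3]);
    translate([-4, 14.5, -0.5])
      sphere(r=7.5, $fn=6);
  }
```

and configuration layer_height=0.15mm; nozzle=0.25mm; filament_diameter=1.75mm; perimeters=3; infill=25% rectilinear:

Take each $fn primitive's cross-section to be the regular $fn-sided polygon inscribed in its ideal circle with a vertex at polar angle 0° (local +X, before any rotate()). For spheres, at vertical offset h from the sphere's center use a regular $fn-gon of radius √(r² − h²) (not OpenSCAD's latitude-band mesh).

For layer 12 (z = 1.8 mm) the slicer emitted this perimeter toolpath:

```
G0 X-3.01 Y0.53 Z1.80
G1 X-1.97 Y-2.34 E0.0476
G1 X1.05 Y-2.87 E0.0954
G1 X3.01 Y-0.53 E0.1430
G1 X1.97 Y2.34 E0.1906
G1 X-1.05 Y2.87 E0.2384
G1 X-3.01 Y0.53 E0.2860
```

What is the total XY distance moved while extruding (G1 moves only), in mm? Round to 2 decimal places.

Sum the Euclidean lengths of each G1 segment: total = 18.34 mm.

18.34 mm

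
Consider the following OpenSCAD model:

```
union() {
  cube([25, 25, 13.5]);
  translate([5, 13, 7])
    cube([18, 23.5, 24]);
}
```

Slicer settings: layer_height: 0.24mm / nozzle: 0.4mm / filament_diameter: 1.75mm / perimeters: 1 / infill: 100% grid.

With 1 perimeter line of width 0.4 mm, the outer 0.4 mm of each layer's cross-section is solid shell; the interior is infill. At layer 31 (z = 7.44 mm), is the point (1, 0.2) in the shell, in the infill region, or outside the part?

At z = 7.44 mm: the cube (footprint 25×25) is included at this height; the cube at (5, 13) is present — its section is the full 18×23.5 rectangle; Combining (union): the regions partially overlap (shared area 216.00 mm²), so overlapping operands fuse into one piece — 1 connected region. Overall, the cross-section is a single solid region. The nearest boundary edge runs (25.00, 0.00)→(0.00, 0.00); distance from the point to it = 0.20 mm. The point is inside the cross-section, 0.20 mm from the nearest boundary — within the 0.4 mm shell band (1 × 0.4).

shell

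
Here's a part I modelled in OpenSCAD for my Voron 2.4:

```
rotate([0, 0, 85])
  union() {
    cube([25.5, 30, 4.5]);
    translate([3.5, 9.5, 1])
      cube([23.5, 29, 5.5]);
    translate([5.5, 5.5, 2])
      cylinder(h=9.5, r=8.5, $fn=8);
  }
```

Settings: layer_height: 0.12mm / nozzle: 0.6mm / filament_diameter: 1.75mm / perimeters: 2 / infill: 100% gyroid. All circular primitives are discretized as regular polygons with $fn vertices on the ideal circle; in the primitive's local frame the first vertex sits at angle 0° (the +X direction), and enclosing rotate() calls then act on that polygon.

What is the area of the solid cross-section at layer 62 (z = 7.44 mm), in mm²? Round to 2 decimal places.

204.35 mm²

At z = 7.44 mm: the cube is absent (z outside [0, 4.5]); the cube at (3.5, 9.5) does not reach this height (z outside [1, 6.5]); the cylinder at (5.5, 5.5): section is a regular 8-gon, circumradius r=8.5 (area = (8/2)·8.500²·sin(360°/8) = 204.35 mm²); Taking the union: only the r=8.5 cylinder at (5.5, 5.5) is present, so the union is just that shape — area = 204.35 mm²; (whole slice rotated 85° about Z — lengths, areas and connectivity unchanged). Overall, the cross-section is a single solid region. Net area = 204.35 mm².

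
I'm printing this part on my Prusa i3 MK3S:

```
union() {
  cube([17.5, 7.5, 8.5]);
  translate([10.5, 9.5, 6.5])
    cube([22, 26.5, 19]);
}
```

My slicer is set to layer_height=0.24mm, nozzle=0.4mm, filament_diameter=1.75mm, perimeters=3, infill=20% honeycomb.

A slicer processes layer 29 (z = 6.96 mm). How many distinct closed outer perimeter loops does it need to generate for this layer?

2

At z = 6.96 mm: the 17.5×7.5 cube contributes its full rectangle; the cube at (10.5, 9.5) is present — its section is the full 22×26.5 rectangle; Combining (union): the 2 present regions are separate (no shared area or edge), so areas and boundary lengths simply add and each stays a separate island — 2 connected regions. The result has 2 disconnected regions.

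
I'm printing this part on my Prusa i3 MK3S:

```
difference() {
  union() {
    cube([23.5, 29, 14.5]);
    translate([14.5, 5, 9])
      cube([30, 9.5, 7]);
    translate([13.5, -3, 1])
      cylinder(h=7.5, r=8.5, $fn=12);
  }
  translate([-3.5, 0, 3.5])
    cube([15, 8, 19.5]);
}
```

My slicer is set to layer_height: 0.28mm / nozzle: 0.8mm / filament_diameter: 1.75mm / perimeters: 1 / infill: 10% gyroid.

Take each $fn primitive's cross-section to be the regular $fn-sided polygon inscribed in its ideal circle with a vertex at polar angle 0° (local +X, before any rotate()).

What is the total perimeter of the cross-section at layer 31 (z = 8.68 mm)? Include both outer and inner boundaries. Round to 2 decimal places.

At z = 8.68 mm: the 23.5×29 cube contributes its full rectangle (perimeter 105.00 mm); the cube at (14.5, 5) is absent (z outside [9, 16]); the cylinder at (13.5, -3) is absent (z outside [1, 8.5]); Taking the union: only the 23.5×29 cube is present, so the union is just that shape — boundary = 105.00 mm; the cube at (-3.5, 0) (footprint 15×8) is included at this height (perimeter 46.00 mm); Taking the first minus the rest: starting from that combined region, the 15×8 cube at (-3.5, 0) partially overlaps it — only the 92.00 mm² overlap (of its 120.00 mm²) is removed, clipping the outline — boundary = 105.00 mm. Overall, the cross-section is a single solid region. Total boundary length (outer) = 105.00 mm.

105.00 mm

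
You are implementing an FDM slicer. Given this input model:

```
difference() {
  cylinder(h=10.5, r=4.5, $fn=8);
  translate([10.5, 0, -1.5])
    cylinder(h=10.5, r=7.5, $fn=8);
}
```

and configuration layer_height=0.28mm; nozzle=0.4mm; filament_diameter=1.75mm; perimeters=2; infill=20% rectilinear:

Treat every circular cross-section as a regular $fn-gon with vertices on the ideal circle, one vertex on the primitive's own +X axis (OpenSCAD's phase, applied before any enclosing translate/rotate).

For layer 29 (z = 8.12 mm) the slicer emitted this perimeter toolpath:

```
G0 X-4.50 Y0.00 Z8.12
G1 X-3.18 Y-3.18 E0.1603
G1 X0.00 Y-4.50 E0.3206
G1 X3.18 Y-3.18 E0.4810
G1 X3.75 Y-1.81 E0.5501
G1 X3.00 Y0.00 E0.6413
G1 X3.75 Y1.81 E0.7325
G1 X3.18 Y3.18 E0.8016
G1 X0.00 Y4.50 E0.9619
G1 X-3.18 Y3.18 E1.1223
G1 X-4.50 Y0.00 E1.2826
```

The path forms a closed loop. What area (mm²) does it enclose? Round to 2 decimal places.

Apply the shoelace formula to the sequence of (X, Y) vertices; enclosed area = 54.53 mm².

54.53 mm²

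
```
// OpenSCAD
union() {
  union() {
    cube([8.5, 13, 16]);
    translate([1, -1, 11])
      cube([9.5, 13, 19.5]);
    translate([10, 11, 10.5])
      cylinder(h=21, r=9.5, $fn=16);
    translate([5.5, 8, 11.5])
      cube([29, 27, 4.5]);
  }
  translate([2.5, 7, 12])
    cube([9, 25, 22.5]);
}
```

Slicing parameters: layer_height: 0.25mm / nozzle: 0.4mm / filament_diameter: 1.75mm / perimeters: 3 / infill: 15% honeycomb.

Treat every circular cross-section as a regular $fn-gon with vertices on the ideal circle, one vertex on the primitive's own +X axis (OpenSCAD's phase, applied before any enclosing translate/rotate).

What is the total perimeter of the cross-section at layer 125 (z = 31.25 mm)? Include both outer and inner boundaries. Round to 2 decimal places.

At z = 31.25 mm: the cube is not intersected at this z (z outside [0, 16]); the cube at (1, -1) does not reach this height (z outside [11, 30.5]); the r=9.5 cylinder at (10, 11) gives a regular 16-gon of circumradius 9.5 (constant along its height) (perimeter = 2·16·9.500·sin(180°/16) = 59.31 mm); the cube at (5.5, 8) is absent (z outside [11.5, 16]); Taking the union: only the r=9.5 cylinder at (10, 11) is present, so the union is just that shape — boundary = 59.31 mm; the cube at (2.5, 7) (footprint 9×25) is included at this height (perimeter 68.00 mm); Combining (union): the regions partially overlap (shared area 111.92 mm²), so the edge portions inside another operand are dropped and the merged outline is re-measured after clipping — boundary = 85.21 mm. Overall, the cross-section is a single solid region. Total boundary length (outer) = 85.21 mm.

85.21 mm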